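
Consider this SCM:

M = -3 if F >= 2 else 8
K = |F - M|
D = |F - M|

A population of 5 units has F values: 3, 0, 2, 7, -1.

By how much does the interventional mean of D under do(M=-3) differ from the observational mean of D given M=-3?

do(M=-3) breaks M's dependence on F. With M=-3 fixed, D across the units is 6, 3, 5, 10, 2, mean 5.2.
Observing M=-3 restricts to units where M's equation naturally yields -3: F ∈ {3, 2, 7}. In that subpopulation D = 6, 5, 10, mean 7.
Difference = 5.2 − 7 = -1.8.

-1.8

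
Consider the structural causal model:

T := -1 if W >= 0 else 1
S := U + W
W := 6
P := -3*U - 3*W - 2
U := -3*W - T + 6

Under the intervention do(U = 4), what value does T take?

Under do(U=4), the mechanism U := -3*W - T + 6 is discarded; U is fixed at 4.
Since T is not a descendant of the intervened variable, it is unaffected.
T = -1 if W >= 0 else 1  [with W=6]  = -1

-1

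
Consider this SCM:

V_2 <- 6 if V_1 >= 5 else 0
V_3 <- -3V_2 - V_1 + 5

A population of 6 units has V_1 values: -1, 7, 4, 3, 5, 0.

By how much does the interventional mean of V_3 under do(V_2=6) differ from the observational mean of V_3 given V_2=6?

Under do(V_2=6), V_2's equation is replaced by V_2=6 for every unit. Per-unit V_3: -12, -20, -17, -16, -18, -13. Mean = -16.
Observing V_2=6 restricts to units where V_2's equation naturally yields 6: V_1 ∈ {7, 5}. In that subpopulation V_3 = -20, -18, mean -19.
Difference = -16 − (-19) = 3.

3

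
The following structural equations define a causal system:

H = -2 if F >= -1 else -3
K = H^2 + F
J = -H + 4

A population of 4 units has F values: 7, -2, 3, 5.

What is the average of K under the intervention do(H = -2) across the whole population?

do(H=-2) breaks H's dependence on F. With H=-2 fixed, K across the units is 11, 2, 7, 9, mean 7.25.

7.25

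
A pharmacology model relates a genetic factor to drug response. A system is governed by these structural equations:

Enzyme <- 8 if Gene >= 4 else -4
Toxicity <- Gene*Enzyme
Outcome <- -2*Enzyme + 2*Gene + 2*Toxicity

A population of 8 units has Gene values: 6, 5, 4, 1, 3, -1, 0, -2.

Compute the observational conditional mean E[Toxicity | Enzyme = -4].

Observing Enzyme=-4 restricts to units where Enzyme's equation naturally yields -4: Gene ∈ {1, 3, -1, 0, -2}. In that subpopulation Toxicity = -4, -12, 4, 0, 8, mean -0.8.

-0.8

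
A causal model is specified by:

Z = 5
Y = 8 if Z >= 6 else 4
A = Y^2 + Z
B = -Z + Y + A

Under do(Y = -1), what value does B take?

0

Under do(Y=-1), the mechanism Y = 8 if Z >= 6 else 4 is discarded; Y is fixed at -1.
A = Y^2 + Z  [with Y=-1, Z=5]  = 6
B = -Z + Y + A  [with Z=5, Y=-1, A=6]  = 0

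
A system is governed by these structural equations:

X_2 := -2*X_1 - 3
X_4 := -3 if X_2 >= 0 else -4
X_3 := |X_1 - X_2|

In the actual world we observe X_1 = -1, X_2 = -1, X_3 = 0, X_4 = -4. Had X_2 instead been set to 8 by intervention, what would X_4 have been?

-3

Under do(X_2=8), the mechanism X_2 := -2*X_1 - 3 is discarded; X_2 is fixed at 8.
X_4 = -3 if X_2 >= 0 else -4  [with X_2=8]  = -3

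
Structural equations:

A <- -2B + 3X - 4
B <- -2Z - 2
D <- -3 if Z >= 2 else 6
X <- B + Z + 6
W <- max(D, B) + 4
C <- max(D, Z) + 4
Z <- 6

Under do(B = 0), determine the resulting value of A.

32

do(B=0) replaces the equation B <- -2Z - 2 with the constant B = 0.
X = B + Z + 6  [with B=0, Z=6]  = 12
A = -2B + 3X - 4  [with B=0, X=12]  = 32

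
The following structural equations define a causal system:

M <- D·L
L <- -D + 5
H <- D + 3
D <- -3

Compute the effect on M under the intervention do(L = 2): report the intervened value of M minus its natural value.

18

The intervention breaks the incoming arrows to L: L <- -D + 5 no longer applies, and L = 2.
M = D·L  [with D=-3, L=2]  = -6
Without intervention: L = -D + 5  [with D=-3]  = 8; M = D·L  [with D=-3, L=8]  = -24.
Change = -6 − (-24) = 18.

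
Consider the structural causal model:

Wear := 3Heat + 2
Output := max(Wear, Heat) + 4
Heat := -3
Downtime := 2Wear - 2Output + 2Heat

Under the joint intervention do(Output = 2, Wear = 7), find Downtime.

The joint intervention fixes Output = 2, Wear = 7, removing each variable's own equation.
Downtime = 2Wear - 2Output + 2Heat  [with Wear=7, Output=2, Heat=-3]  = 4

4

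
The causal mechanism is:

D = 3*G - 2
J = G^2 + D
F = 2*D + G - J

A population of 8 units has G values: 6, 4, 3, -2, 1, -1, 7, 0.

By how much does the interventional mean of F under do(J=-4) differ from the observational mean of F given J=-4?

26.25

do(J=-4) breaks J's dependence on G. With J=-4 fixed, F across the units is 42, 28, 21, -14, 7, -7, 49, 0, mean 15.75.
Observing J=-4 restricts to units where J's equation naturally yields -4: G ∈ {-2, -1}. In that subpopulation F = -14, -7, mean -10.5.
Difference = 15.75 − (-10.5) = 26.25.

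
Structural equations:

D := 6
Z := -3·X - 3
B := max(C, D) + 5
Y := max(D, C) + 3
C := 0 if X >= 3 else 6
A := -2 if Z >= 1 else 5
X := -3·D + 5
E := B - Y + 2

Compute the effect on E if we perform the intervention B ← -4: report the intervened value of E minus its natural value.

do(B=-4) replaces the equation B := max(C, D) + 5 with the constant B = -4.
X = -3·D + 5  [with D=6]  = -13
C = 0 if X >= 3 else 6  [with X=-13]  = 6
Y = max(D, C) + 3  [with D=6, C=6]  = 9
E = B - Y + 2  [with B=-4, Y=9]  = -11
Without intervention: X = -3·D + 5  [with D=6]  = -13; C = 0 if X >= 3 else 6  [with X=-13]  = 6; Y = max(D, C) + 3  [with D=6, C=6]  = 9; B = max(C, D) + 5  [with C=6, D=6]  = 11; E = B - Y + 2  [with B=11, Y=9]  = 4.
Change = -11 − 4 = -15.

-15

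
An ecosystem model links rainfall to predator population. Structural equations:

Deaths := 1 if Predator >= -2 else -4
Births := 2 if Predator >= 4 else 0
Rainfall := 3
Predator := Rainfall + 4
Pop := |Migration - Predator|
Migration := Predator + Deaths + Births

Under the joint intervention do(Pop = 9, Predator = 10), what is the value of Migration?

The joint intervention fixes Pop = 9, Predator = 10, removing each variable's own equation.
Births = 2 if Predator >= 4 else 0  [with Predator=10]  = 2
Deaths = 1 if Predator >= -2 else -4  [with Predator=10]  = 1
Migration = Predator + Deaths + Births  [with Predator=10, Deaths=1, Births=2]  = 13

13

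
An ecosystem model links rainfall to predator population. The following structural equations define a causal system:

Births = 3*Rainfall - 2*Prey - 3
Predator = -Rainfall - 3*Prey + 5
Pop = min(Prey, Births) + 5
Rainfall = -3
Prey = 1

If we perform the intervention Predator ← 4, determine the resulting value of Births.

The intervention breaks the incoming arrows to Predator: Predator = -Rainfall - 3*Prey + 5 no longer applies, and Predator = 4.
Births is not downstream of the intervention, so its value is determined by the original equations.
Births = 3*Rainfall - 2*Prey - 3  [with Rainfall=-3, Prey=1]  = -14

-14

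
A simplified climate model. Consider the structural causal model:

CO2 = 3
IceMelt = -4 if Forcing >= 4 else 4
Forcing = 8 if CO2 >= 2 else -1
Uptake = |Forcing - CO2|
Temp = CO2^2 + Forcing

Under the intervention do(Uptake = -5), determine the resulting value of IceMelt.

The intervention breaks the incoming arrows to Uptake: Uptake = |Forcing - CO2| no longer applies, and Uptake = -5.
Since IceMelt is not a descendant of the intervened variable, it is unaffected.
Forcing = 8 if CO2 >= 2 else -1  [with CO2=3]  = 8
IceMelt = -4 if Forcing >= 4 else 4  [with Forcing=8]  = -4

-4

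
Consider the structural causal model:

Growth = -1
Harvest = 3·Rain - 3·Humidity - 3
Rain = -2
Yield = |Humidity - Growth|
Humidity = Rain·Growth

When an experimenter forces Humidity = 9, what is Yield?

The intervention breaks the incoming arrows to Humidity: Humidity = Rain·Growth no longer applies, and Humidity = 9.
Yield = |Humidity - Growth|  [with Humidity=9, Growth=-1]  = 10

10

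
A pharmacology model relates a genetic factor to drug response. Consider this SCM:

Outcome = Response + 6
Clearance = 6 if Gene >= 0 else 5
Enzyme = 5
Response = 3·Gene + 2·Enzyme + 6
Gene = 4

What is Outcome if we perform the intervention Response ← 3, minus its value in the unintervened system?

do(Response=3) replaces the equation Response = 3·Gene + 2·Enzyme + 6 with the constant Response = 3.
Outcome = Response + 6  [with Response=3]  = 9
Without intervention: Response = 3·Gene + 2·Enzyme + 6  [with Gene=4, Enzyme=5]  = 28; Outcome = Response + 6  [with Response=28]  = 34.
Change = 9 − 34 = -25.

-25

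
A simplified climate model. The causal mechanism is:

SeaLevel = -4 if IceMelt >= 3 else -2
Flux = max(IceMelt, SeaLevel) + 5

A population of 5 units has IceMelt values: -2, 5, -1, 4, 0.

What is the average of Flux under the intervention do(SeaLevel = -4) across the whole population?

6.2

The intervention sets SeaLevel=-4 in all 5 units regardless of IceMelt. Recomputing Flux per unit gives 3, 10, 4, 9, 5; average 6.2.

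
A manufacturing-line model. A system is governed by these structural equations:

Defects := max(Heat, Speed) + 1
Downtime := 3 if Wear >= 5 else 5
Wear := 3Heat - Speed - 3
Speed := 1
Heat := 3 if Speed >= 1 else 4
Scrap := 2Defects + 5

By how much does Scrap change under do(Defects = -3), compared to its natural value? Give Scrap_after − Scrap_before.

-14

Intervening sets Defects = -3 and removes its equation (Defects := max(Heat, Speed) + 1).
Scrap = 2Defects + 5  [with Defects=-3]  = -1
Without intervention: Heat = 3 if Speed >= 1 else 4  [with Speed=1]  = 3; Defects = max(Heat, Speed) + 1  [with Heat=3, Speed=1]  = 4; Scrap = 2Defects + 5  [with Defects=4]  = 13.
Change = -1 − 13 = -14.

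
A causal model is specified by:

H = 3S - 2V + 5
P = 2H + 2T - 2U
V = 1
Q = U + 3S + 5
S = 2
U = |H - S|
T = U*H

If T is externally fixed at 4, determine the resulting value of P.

12

The intervention breaks the incoming arrows to T: T = U*H no longer applies, and T = 4.
H = 3S - 2V + 5  [with S=2, V=1]  = 9
U = |H - S|  [with H=9, S=2]  = 7
P = 2H + 2T - 2U  [with H=9, T=4, U=7]  = 12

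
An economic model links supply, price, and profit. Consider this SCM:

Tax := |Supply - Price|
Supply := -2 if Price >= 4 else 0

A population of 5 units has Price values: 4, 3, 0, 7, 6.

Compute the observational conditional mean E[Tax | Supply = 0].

1.5

Observing Supply=0 restricts to units where Supply's equation naturally yields 0: Price ∈ {3, 0}. In that subpopulation Tax = 3, 0, mean 1.5.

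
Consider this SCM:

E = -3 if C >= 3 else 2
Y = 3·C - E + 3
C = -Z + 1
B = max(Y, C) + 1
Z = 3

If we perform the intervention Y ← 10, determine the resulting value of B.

Intervening sets Y = 10 and removes its equation (Y = 3·C - E + 3).
C = -Z + 1  [with Z=3]  = -2
B = max(Y, C) + 1  [with Y=10, C=-2]  = 11

11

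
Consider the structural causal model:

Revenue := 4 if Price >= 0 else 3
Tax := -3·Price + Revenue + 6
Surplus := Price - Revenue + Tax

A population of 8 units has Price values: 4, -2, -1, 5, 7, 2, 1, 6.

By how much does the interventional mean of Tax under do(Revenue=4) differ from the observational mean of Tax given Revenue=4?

4.25

The intervention sets Revenue=4 in all 8 units regardless of Price. Recomputing Tax per unit gives -2, 16, 13, -5, -11, 4, 7, -8; average 1.75.
Observing Revenue=4 restricts to units where Revenue's equation naturally yields 4: Price ∈ {4, 5, 7, 2, 1, 6}. In that subpopulation Tax = -2, -5, -11, 4, 7, -8, mean -2.5.
Difference = 1.75 − (-2.5) = 4.25.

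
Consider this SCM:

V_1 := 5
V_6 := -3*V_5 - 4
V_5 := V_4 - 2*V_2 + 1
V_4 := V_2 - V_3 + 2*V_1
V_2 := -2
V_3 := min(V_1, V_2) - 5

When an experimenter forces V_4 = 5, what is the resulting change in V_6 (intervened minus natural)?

Under do(V_4=5), the mechanism V_4 := V_2 - V_3 + 2*V_1 is discarded; V_4 is fixed at 5.
V_5 = V_4 - 2*V_2 + 1  [with V_4=5, V_2=-2]  = 10
V_6 = -3*V_5 - 4  [with V_5=10]  = -34
Without intervention: V_3 = min(V_1, V_2) - 5  [with V_1=5, V_2=-2]  = -7; V_4 = V_2 - V_3 + 2*V_1  [with V_2=-2, V_3=-7, V_1=5]  = 15; V_5 = V_4 - 2*V_2 + 1  [with V_4=15, V_2=-2]  = 20; V_6 = -3*V_5 - 4  [with V_5=20]  = -64.
Change = -34 − (-64) = 30.

30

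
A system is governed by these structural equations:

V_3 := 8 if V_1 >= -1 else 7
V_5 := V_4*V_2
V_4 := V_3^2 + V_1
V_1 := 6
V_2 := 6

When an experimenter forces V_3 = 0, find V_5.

36

do(V_3=0) replaces the equation V_3 := 8 if V_1 >= -1 else 7 with the constant V_3 = 0.
V_4 = V_3^2 + V_1  [with V_3=0, V_1=6]  = 6
V_5 = V_4*V_2  [with V_4=6, V_2=6]  = 36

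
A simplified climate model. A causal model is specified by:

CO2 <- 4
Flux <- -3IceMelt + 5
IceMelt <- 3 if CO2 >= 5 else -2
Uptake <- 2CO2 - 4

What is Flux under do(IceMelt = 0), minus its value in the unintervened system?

The intervention breaks the incoming arrows to IceMelt: IceMelt <- 3 if CO2 >= 5 else -2 no longer applies, and IceMelt = 0.
Flux = -3IceMelt + 5  [with IceMelt=0]  = 5
Without intervention: IceMelt = 3 if CO2 >= 5 else -2  [with CO2=4]  = -2; Flux = -3IceMelt + 5  [with IceMelt=-2]  = 11.
Change = 5 − 11 = -6.

-6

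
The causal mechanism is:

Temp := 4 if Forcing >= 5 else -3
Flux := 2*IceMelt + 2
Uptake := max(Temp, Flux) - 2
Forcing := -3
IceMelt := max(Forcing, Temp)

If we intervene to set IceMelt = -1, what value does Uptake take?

do(IceMelt=-1) replaces the equation IceMelt := max(Forcing, Temp) with the constant IceMelt = -1.
Temp = 4 if Forcing >= 5 else -3  [with Forcing=-3]  = -3
Flux = 2*IceMelt + 2  [with IceMelt=-1]  = 0
Uptake = max(Temp, Flux) - 2  [with Temp=-3, Flux=0]  = -2

-2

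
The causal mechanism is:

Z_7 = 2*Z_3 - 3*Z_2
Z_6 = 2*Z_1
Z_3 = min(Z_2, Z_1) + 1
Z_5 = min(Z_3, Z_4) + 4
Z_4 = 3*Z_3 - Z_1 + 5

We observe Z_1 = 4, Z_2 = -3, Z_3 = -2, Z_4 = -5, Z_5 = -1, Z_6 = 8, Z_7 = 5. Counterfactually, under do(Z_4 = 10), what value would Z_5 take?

2

Intervening sets Z_4 = 10 and removes its equation (Z_4 = 3*Z_3 - Z_1 + 5).
Z_3 = min(Z_2, Z_1) + 1  [with Z_2=-3, Z_1=4]  = -2
Z_5 = min(Z_3, Z_4) + 4  [with Z_3=-2, Z_4=10]  = 2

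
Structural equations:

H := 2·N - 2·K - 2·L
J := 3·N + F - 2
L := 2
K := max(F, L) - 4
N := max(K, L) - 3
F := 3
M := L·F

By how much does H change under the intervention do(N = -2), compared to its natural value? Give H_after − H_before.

Intervening sets N = -2 and removes its equation (N := max(K, L) - 3).
K = max(F, L) - 4  [with F=3, L=2]  = -1
H = 2·N - 2·K - 2·L  [with N=-2, K=-1, L=2]  = -6
Without intervention: K = max(F, L) - 4  [with F=3, L=2]  = -1; N = max(K, L) - 3  [with K=-1, L=2]  = -1; H = 2·N - 2·K - 2·L  [with N=-1, K=-1, L=2]  = -4.
Change = -6 − (-4) = -2.

-2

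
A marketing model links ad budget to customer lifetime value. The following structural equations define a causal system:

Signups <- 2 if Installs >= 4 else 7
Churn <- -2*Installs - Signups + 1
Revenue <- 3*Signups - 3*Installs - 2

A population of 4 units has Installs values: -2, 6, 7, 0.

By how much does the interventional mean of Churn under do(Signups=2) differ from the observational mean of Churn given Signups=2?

do(Signups=2) breaks Signups's dependence on Installs. With Signups=2 fixed, Churn across the units is 3, -13, -15, -1, mean -6.5.
Observing Signups=2 restricts to units where Signups's equation naturally yields 2: Installs ∈ {6, 7}. In that subpopulation Churn = -13, -15, mean -14.
Difference = -6.5 − (-14) = 7.5.

7.5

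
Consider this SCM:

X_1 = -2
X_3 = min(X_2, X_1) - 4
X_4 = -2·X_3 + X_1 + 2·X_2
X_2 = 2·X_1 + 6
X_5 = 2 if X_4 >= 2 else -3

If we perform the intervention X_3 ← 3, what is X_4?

The intervention breaks the incoming arrows to X_3: X_3 = min(X_2, X_1) - 4 no longer applies, and X_3 = 3.
X_2 = 2·X_1 + 6  [with X_1=-2]  = 2
X_4 = -2·X_3 + X_1 + 2·X_2  [with X_3=3, X_1=-2, X_2=2]  = -4

-4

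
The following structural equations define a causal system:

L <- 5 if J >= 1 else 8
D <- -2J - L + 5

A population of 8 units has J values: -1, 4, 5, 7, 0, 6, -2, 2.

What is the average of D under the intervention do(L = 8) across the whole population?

The intervention sets L=8 in all 8 units regardless of J. Recomputing D per unit gives -1, -11, -13, -17, -3, -15, 1, -7; average -8.25.

-8.25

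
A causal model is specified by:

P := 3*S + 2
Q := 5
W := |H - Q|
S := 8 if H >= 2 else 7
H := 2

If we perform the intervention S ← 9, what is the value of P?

Intervening sets S = 9 and removes its equation (S := 8 if H >= 2 else 7).
P = 3*S + 2  [with S=9]  = 29

29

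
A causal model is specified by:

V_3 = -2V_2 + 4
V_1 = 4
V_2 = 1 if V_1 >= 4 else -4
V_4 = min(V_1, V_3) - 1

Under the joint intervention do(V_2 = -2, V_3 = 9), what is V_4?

Setting V_2 = -2, V_3 = 9 by intervention discards those variables' equations.
V_4 = min(V_1, V_3) - 1  [with V_1=4, V_3=9]  = 3

3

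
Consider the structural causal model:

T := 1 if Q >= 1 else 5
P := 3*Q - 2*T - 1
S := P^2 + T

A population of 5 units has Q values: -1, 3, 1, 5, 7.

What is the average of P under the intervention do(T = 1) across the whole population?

Under do(T=1), T's equation is replaced by T=1 for every unit. Per-unit P: -6, 6, 0, 12, 18. Mean = 6.

6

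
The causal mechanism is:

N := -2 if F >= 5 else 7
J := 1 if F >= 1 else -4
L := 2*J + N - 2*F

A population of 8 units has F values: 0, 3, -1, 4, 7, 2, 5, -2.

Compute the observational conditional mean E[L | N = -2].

-12

Conditioning on N=-2 selects the 2 unit(s) with F ∈ {7, 5}. Their L values: -14, -10. Mean = -12.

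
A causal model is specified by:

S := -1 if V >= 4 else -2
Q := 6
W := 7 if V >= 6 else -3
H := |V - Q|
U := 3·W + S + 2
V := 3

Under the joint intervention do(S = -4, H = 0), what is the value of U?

-11

Setting S = -4, H = 0 by intervention discards those variables' equations.
W = 7 if V >= 6 else -3  [with V=3]  = -3
U = 3·W + S + 2  [with W=-3, S=-4]  = -11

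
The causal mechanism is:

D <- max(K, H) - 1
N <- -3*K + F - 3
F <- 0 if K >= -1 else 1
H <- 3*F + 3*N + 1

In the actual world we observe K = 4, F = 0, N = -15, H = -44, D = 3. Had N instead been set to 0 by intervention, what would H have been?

1

The intervention breaks the incoming arrows to N: N <- -3*K + F - 3 no longer applies, and N = 0.
F = 0 if K >= -1 else 1  [with K=4]  = 0
H = 3*F + 3*N + 1  [with F=0, N=0]  = 1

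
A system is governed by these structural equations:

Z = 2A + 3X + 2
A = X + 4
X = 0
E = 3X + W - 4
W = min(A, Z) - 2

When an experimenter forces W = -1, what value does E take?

-5

Intervening sets W = -1 and removes its equation (W = min(A, Z) - 2).
E = 3X + W - 4  [with X=0, W=-1]  = -5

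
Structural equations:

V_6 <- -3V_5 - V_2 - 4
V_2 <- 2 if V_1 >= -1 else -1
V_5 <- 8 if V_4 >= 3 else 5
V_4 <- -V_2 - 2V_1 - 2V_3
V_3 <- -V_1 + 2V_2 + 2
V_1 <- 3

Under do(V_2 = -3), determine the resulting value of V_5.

do(V_2=-3) replaces the equation V_2 <- 2 if V_1 >= -1 else -1 with the constant V_2 = -3.
V_3 = -V_1 + 2V_2 + 2  [with V_1=3, V_2=-3]  = -7
V_4 = -V_2 - 2V_1 - 2V_3  [with V_2=-3, V_1=3, V_3=-7]  = 11
V_5 = 8 if V_4 >= 3 else 5  [with V_4=11]  = 8

8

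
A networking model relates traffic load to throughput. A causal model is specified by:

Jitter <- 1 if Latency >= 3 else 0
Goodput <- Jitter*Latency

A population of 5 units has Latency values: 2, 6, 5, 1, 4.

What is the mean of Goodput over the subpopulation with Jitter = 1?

5

Conditioning on Jitter=1 selects the 3 unit(s) with Latency ∈ {6, 5, 4}. Their Goodput values: 6, 5, 4. Mean = 5.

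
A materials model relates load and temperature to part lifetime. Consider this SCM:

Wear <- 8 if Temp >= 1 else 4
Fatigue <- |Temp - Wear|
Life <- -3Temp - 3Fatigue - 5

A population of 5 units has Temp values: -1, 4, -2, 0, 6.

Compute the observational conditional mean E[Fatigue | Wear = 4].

5

Observing Wear=4 restricts to units where Wear's equation naturally yields 4: Temp ∈ {-1, -2, 0}. In that subpopulation Fatigue = 5, 6, 4, mean 5.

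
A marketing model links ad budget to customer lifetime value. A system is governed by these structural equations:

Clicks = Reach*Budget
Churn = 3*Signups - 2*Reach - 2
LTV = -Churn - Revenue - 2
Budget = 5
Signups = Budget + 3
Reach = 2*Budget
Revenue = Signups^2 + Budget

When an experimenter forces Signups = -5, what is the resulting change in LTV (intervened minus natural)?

The intervention breaks the incoming arrows to Signups: Signups = Budget + 3 no longer applies, and Signups = -5.
Reach = 2*Budget  [with Budget=5]  = 10
Churn = 3*Signups - 2*Reach - 2  [with Signups=-5, Reach=10]  = -37
Revenue = Signups^2 + Budget  [with Signups=-5, Budget=5]  = 30
LTV = -Churn - Revenue - 2  [with Churn=-37, Revenue=30]  = 5
Without intervention: Reach = 2*Budget  [with Budget=5]  = 10; Signups = Budget + 3  [with Budget=5]  = 8; Churn = 3*Signups - 2*Reach - 2  [with Signups=8, Reach=10]  = 2; Revenue = Signups^2 + Budget  [with Signups=8, Budget=5]  = 69; LTV = -Churn - Revenue - 2  [with Churn=2, Revenue=69]  = -73.
Change = 5 − (-73) = 78.

78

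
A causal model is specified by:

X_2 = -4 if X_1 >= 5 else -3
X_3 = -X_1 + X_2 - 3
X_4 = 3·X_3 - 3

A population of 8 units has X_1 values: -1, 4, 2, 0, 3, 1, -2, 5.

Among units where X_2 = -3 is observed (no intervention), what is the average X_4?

-24

E[X_4|X_2=-3] averages over only the 7 units with X_2=-3 (X_1 = -1, 4, 2, 0, 3, 1, -2): X_4 = -18, -33, -27, -21, -30, -24, -15, mean -24.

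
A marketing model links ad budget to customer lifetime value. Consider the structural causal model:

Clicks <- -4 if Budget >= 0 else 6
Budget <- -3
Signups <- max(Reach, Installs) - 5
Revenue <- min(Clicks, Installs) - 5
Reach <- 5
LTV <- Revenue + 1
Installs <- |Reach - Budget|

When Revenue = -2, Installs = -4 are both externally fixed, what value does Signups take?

0

Setting Revenue = -2, Installs = -4 by intervention discards those variables' equations.
Signups = max(Reach, Installs) - 5  [with Reach=5, Installs=-4]  = 0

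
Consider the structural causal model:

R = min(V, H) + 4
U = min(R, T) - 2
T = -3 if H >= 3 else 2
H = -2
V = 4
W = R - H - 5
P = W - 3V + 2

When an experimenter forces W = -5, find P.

-15

Under do(W=-5), the mechanism W = R - H - 5 is discarded; W is fixed at -5.
P = W - 3V + 2  [with W=-5, V=4]  = -15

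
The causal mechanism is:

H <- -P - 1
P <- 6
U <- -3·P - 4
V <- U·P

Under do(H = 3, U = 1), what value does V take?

Setting H = 3, U = 1 by intervention discards those variables' equations.
V = U·P  [with U=1, P=6]  = 6

6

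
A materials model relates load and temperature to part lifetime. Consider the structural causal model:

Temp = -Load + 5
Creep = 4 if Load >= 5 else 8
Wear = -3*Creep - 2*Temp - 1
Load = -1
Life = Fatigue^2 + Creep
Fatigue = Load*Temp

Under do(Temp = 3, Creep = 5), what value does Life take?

Under do(Temp = 3, Creep = 5), each intervened variable's structural equation is replaced by its fixed value.
Fatigue = Load*Temp  [with Load=-1, Temp=3]  = -3
Life = Fatigue^2 + Creep  [with Fatigue=-3, Creep=5]  = 14

14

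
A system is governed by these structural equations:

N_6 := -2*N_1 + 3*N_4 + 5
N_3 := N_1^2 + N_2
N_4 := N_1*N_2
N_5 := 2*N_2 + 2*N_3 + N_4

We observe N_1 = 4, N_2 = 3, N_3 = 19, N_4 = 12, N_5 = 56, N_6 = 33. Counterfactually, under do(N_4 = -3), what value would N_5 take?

41

Intervening sets N_4 = -3 and removes its equation (N_4 := N_1*N_2).
N_3 = N_1^2 + N_2  [with N_1=4, N_2=3]  = 19
N_5 = 2*N_2 + 2*N_3 + N_4  [with N_2=3, N_3=19, N_4=-3]  = 41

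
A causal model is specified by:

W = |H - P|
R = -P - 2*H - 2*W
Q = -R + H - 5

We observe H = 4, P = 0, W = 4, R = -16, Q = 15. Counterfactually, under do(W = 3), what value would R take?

-14

The intervention breaks the incoming arrows to W: W = |H - P| no longer applies, and W = 3.
R = -P - 2*H - 2*W  [with P=0, H=4, W=3]  = -14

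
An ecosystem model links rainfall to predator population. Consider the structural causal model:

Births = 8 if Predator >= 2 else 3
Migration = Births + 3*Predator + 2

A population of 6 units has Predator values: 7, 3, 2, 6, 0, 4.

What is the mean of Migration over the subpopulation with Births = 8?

23.2

Observing Births=8 restricts to units where Births's equation naturally yields 8: Predator ∈ {7, 3, 2, 6, 4}. In that subpopulation Migration = 31, 19, 16, 28, 22, mean 23.2.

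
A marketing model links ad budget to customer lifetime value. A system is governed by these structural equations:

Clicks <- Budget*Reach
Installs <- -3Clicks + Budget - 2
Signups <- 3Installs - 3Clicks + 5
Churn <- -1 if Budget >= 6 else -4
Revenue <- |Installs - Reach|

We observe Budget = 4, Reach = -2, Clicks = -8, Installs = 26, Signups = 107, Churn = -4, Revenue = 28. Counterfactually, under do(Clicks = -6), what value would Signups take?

do(Clicks=-6) replaces the equation Clicks <- Budget*Reach with the constant Clicks = -6.
Installs = -3Clicks + Budget - 2  [with Clicks=-6, Budget=4]  = 20
Signups = 3Installs - 3Clicks + 5  [with Installs=20, Clicks=-6]  = 83

83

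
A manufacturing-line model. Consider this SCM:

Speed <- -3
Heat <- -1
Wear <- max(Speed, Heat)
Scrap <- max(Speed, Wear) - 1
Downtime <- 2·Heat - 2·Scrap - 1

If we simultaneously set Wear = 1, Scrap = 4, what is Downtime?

Setting Wear = 1, Scrap = 4 by intervention discards those variables' equations.
Downtime = 2·Heat - 2·Scrap - 1  [with Heat=-1, Scrap=4]  = -11

-11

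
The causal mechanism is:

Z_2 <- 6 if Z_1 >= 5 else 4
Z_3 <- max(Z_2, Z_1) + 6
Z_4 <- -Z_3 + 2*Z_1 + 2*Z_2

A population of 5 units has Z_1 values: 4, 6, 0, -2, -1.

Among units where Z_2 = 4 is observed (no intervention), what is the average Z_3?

10

Observing Z_2=4 restricts to units where Z_2's equation naturally yields 4: Z_1 ∈ {4, 0, -2, -1}. In that subpopulation Z_3 = 10, 10, 10, 10, mean 10.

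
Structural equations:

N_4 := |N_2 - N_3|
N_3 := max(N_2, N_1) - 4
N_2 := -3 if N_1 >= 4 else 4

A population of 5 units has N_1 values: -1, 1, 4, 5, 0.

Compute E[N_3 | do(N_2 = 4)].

do(N_2=4) breaks N_2's dependence on N_1. With N_2=4 fixed, N_3 across the units is 0, 0, 0, 1, 0, mean 0.2.

0.2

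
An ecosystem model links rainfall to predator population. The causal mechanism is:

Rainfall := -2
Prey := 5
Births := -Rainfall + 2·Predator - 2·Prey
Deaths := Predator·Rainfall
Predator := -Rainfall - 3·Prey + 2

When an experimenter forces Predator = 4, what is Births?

0

The intervention breaks the incoming arrows to Predator: Predator := -Rainfall - 3·Prey + 2 no longer applies, and Predator = 4.
Births = -Rainfall + 2·Predator - 2·Prey  [with Rainfall=-2, Predator=4, Prey=5]  = 0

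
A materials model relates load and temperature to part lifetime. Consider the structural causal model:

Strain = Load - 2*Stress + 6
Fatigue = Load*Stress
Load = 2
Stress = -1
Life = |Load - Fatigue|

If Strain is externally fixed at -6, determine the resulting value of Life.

4

do(Strain=-6) replaces the equation Strain = Load - 2*Stress + 6 with the constant Strain = -6.
Life is not downstream of the intervention, so its value is determined by the original equations.
Fatigue = Load*Stress  [with Load=2, Stress=-1]  = -2
Life = |Load - Fatigue|  [with Load=2, Fatigue=-2]  = 4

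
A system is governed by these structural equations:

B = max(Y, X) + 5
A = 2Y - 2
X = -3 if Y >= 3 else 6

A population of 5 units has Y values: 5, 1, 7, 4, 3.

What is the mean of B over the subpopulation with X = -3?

9.75

Conditioning on X=-3 selects the 4 unit(s) with Y ∈ {5, 7, 4, 3}. Their B values: 10, 12, 9, 8. Mean = 9.75.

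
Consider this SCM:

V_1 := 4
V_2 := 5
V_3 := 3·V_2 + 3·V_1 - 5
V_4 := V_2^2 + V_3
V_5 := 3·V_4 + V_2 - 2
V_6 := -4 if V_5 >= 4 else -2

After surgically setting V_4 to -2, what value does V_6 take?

Under do(V_4=-2), the mechanism V_4 := V_2^2 + V_3 is discarded; V_4 is fixed at -2.
V_5 = 3·V_4 + V_2 - 2  [with V_4=-2, V_2=5]  = -3
V_6 = -4 if V_5 >= 4 else -2  [with V_5=-3]  = -2

-2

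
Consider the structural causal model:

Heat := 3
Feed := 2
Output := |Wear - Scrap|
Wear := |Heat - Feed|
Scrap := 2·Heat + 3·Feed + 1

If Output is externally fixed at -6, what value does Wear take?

do(Output=-6) replaces the equation Output := |Wear - Scrap| with the constant Output = -6.
Wear is not downstream of the intervention, so its value is determined by the original equations.
Wear = |Heat - Feed|  [with Heat=3, Feed=2]  = 1

1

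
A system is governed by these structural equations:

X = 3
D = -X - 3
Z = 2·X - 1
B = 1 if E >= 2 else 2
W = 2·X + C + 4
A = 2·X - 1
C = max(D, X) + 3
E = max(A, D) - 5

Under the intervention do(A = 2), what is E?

Intervening sets A = 2 and removes its equation (A = 2·X - 1).
D = -X - 3  [with X=3]  = -6
E = max(A, D) - 5  [with A=2, D=-6]  = -3

-3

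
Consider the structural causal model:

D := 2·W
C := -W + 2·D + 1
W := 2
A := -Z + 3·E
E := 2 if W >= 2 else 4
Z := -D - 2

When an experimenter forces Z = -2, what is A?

The intervention breaks the incoming arrows to Z: Z := -D - 2 no longer applies, and Z = -2.
E = 2 if W >= 2 else 4  [with W=2]  = 2
A = -Z + 3·E  [with Z=-2, E=2]  = 8

8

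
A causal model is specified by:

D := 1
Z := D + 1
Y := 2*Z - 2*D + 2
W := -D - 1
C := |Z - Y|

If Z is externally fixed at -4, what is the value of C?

do(Z=-4) replaces the equation Z := D + 1 with the constant Z = -4.
Y = 2*Z - 2*D + 2  [with Z=-4, D=1]  = -8
C = |Z - Y|  [with Z=-4, Y=-8]  = 4

4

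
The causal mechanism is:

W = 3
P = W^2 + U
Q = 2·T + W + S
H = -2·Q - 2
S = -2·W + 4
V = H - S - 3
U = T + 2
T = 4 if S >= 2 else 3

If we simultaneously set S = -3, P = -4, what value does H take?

-14

Under do(S = -3, P = -4), each intervened variable's structural equation is replaced by its fixed value.
T = 4 if S >= 2 else 3  [with S=-3]  = 3
Q = 2·T + W + S  [with T=3, W=3, S=-3]  = 6
H = -2·Q - 2  [with Q=6]  = -14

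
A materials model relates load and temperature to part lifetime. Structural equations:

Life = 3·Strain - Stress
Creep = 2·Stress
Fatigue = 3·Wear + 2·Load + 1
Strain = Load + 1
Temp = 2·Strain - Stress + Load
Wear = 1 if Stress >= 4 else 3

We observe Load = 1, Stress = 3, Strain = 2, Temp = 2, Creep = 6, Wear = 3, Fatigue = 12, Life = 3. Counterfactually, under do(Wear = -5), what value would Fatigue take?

Intervening sets Wear = -5 and removes its equation (Wear = 1 if Stress >= 4 else 3).
Fatigue = 3·Wear + 2·Load + 1  [with Wear=-5, Load=1]  = -12

-12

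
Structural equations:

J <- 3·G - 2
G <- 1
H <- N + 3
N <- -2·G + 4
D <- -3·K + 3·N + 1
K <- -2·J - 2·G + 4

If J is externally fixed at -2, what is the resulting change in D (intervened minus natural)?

-18

Under do(J=-2), the mechanism J <- 3·G - 2 is discarded; J is fixed at -2.
K = -2·J - 2·G + 4  [with J=-2, G=1]  = 6
N = -2·G + 4  [with G=1]  = 2
D = -3·K + 3·N + 1  [with K=6, N=2]  = -11
Without intervention: J = 3·G - 2  [with G=1]  = 1; K = -2·J - 2·G + 4  [with J=1, G=1]  = 0; N = -2·G + 4  [with G=1]  = 2; D = -3·K + 3·N + 1  [with K=0, N=2]  = 7.
Change = -11 − 7 = -18.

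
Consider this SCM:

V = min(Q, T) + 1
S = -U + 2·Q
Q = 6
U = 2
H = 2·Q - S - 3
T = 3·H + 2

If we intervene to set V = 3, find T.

do(V=3) replaces the equation V = min(Q, T) + 1 with the constant V = 3.
Since T is not a descendant of the intervened variable, it is unaffected.
S = -U + 2·Q  [with U=2, Q=6]  = 10
H = 2·Q - S - 3  [with Q=6, S=10]  = -1
T = 3·H + 2  [with H=-1]  = -1

-1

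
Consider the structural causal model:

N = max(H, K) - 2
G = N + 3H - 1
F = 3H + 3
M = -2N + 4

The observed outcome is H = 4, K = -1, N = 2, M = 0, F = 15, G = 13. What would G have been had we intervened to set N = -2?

9

The intervention breaks the incoming arrows to N: N = max(H, K) - 2 no longer applies, and N = -2.
G = N + 3H - 1  [with N=-2, H=4]  = 9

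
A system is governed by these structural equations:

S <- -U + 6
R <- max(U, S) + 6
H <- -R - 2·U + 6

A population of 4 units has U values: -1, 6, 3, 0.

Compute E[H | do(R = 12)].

do(R=12) breaks R's dependence on U. With R=12 fixed, H across the units is -4, -18, -12, -6, mean -10.

-10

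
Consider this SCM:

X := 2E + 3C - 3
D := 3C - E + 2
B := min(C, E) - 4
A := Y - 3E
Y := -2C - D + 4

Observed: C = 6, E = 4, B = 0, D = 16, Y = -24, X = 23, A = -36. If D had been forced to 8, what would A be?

The intervention breaks the incoming arrows to D: D := 3C - E + 2 no longer applies, and D = 8.
Y = -2C - D + 4  [with C=6, D=8]  = -16
A = Y - 3E  [with Y=-16, E=4]  = -28

-28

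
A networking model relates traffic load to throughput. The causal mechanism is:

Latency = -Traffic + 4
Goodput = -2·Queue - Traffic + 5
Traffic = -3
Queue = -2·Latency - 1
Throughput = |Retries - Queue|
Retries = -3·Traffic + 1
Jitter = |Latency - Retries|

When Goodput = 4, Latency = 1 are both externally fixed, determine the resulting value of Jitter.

The joint intervention fixes Goodput = 4, Latency = 1, removing each variable's own equation.
Retries = -3·Traffic + 1  [with Traffic=-3]  = 10
Jitter = |Latency - Retries|  [with Latency=1, Retries=10]  = 9

9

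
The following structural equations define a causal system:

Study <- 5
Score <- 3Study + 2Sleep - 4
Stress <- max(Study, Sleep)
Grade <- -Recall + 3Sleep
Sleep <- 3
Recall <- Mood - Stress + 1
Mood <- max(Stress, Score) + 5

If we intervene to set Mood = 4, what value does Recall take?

The intervention breaks the incoming arrows to Mood: Mood <- max(Stress, Score) + 5 no longer applies, and Mood = 4.
Stress = max(Study, Sleep)  [with Study=5, Sleep=3]  = 5
Recall = Mood - Stress + 1  [with Mood=4, Stress=5]  = 0

0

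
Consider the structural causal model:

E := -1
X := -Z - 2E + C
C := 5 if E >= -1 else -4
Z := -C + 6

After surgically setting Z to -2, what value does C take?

Under do(Z=-2), the mechanism Z := -C + 6 is discarded; Z is fixed at -2.
Since C is not a descendant of the intervened variable, it is unaffected.
C = 5 if E >= -1 else -4  [with E=-1]  = 5

5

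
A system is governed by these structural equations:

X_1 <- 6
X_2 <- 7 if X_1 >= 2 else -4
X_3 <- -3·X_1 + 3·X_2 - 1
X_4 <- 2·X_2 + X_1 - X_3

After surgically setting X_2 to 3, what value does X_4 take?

22

Under do(X_2=3), the mechanism X_2 <- 7 if X_1 >= 2 else -4 is discarded; X_2 is fixed at 3.
X_3 = -3·X_1 + 3·X_2 - 1  [with X_1=6, X_2=3]  = -10
X_4 = 2·X_2 + X_1 - X_3  [with X_2=3, X_1=6, X_3=-10]  = 22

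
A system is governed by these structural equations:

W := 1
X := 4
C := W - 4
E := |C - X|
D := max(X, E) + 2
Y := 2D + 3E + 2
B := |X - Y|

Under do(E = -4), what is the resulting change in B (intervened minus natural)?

The intervention breaks the incoming arrows to E: E := |C - X| no longer applies, and E = -4.
D = max(X, E) + 2  [with X=4, E=-4]  = 6
Y = 2D + 3E + 2  [with D=6, E=-4]  = 2
B = |X - Y|  [with X=4, Y=2]  = 2
Without intervention: C = W - 4  [with W=1]  = -3; E = |C - X|  [with C=-3, X=4]  = 7; D = max(X, E) + 2  [with X=4, E=7]  = 9; Y = 2D + 3E + 2  [with D=9, E=7]  = 41; B = |X - Y|  [with X=4, Y=41]  = 37.
Change = 2 − 37 = -35.

-35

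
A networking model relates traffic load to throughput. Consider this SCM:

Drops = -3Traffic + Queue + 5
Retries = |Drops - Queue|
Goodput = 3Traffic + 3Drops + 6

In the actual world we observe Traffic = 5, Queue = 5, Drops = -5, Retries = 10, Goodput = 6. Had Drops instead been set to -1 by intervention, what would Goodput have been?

18

do(Drops=-1) replaces the equation Drops = -3Traffic + Queue + 5 with the constant Drops = -1.
Goodput = 3Traffic + 3Drops + 6  [with Traffic=5, Drops=-1]  = 18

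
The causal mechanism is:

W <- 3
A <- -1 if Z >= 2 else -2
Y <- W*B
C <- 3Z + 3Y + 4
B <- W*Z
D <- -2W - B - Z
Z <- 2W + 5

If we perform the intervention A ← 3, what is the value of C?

Under do(A=3), the mechanism A <- -1 if Z >= 2 else -2 is discarded; A is fixed at 3.
Since C is not a descendant of the intervened variable, it is unaffected.
Z = 2W + 5  [with W=3]  = 11
B = W*Z  [with W=3, Z=11]  = 33
Y = W*B  [with W=3, B=33]  = 99
C = 3Z + 3Y + 4  [with Z=11, Y=99]  = 334

334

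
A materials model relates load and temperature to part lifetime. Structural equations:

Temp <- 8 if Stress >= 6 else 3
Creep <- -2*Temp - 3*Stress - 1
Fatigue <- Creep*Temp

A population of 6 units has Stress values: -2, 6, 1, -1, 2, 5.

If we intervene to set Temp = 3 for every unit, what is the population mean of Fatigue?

-37.5

The intervention sets Temp=3 in all 6 units regardless of Stress. Recomputing Fatigue per unit gives -3, -75, -30, -12, -39, -66; average -37.5.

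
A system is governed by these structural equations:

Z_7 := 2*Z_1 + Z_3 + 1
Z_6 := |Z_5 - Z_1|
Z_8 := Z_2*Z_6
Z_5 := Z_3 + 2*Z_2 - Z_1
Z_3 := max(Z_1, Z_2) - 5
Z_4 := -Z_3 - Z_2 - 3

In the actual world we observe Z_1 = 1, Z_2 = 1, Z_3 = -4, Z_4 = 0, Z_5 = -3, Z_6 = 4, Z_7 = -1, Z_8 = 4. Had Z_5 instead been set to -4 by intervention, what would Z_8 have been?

5

do(Z_5=-4) replaces the equation Z_5 := Z_3 + 2*Z_2 - Z_1 with the constant Z_5 = -4.
Z_6 = |Z_5 - Z_1|  [with Z_5=-4, Z_1=1]  = 5
Z_8 = Z_2*Z_6  [with Z_2=1, Z_6=5]  = 5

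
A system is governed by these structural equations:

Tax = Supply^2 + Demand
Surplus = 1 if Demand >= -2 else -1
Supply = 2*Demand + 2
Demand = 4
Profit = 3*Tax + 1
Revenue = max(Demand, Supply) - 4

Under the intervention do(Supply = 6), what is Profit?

do(Supply=6) replaces the equation Supply = 2*Demand + 2 with the constant Supply = 6.
Tax = Supply^2 + Demand  [with Supply=6, Demand=4]  = 40
Profit = 3*Tax + 1  [with Tax=40]  = 121

121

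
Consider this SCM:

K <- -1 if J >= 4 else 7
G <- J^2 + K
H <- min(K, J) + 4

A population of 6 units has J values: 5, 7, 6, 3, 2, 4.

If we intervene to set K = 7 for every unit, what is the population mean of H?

Under do(K=7), K's equation is replaced by K=7 for every unit. Per-unit H: 9, 11, 10, 7, 6, 8. Mean = 8.5.

8.5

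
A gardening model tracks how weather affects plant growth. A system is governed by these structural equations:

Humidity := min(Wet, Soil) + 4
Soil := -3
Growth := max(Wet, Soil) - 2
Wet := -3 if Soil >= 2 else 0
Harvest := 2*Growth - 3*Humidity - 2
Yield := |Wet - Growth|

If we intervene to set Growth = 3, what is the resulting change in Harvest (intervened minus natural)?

The intervention breaks the incoming arrows to Growth: Growth := max(Wet, Soil) - 2 no longer applies, and Growth = 3.
Wet = -3 if Soil >= 2 else 0  [with Soil=-3]  = 0
Humidity = min(Wet, Soil) + 4  [with Wet=0, Soil=-3]  = 1
Harvest = 2*Growth - 3*Humidity - 2  [with Growth=3, Humidity=1]  = 1
Without intervention: Wet = -3 if Soil >= 2 else 0  [with Soil=-3]  = 0; Growth = max(Wet, Soil) - 2  [with Wet=0, Soil=-3]  = -2; Humidity = min(Wet, Soil) + 4  [with Wet=0, Soil=-3]  = 1; Harvest = 2*Growth - 3*Humidity - 2  [with Growth=-2, Humidity=1]  = -9.
Change = 1 − (-9) = 10.

10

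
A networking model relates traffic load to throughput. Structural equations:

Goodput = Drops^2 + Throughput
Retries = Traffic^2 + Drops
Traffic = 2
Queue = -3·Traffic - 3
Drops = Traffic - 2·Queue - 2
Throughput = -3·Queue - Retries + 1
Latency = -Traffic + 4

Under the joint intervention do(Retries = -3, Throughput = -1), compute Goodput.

Under do(Retries = -3, Throughput = -1), each intervened variable's structural equation is replaced by its fixed value.
Queue = -3·Traffic - 3  [with Traffic=2]  = -9
Drops = Traffic - 2·Queue - 2  [with Traffic=2, Queue=-9]  = 18
Goodput = Drops^2 + Throughput  [with Drops=18, Throughput=-1]  = 323

323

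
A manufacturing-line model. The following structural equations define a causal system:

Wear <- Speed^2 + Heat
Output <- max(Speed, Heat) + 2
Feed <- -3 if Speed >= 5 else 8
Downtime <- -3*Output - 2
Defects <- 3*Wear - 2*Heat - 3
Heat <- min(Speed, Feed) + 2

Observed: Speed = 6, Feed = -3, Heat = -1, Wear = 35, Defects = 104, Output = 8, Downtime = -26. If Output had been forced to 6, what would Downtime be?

Intervening sets Output = 6 and removes its equation (Output <- max(Speed, Heat) + 2).
Downtime = -3*Output - 2  [with Output=6]  = -20

-20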